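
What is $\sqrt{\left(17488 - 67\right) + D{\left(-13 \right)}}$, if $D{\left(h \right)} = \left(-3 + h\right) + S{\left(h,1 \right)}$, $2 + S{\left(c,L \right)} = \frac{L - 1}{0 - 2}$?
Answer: $\sqrt{17403} \approx 131.92$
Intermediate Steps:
$S{\left(c,L \right)} = - \frac{3}{2} - \frac{L}{2}$ ($S{\left(c,L \right)} = -2 + \frac{L - 1}{0 - 2} = -2 + \frac{-1 + L}{-2} = -2 + \left(-1 + L\right) \left(- \frac{1}{2}\right) = -2 - \left(- \frac{1}{2} + \frac{L}{2}\right) = - \frac{3}{2} - \frac{L}{2}$)
$D{\left(h \right)} = -5 + h$ ($D{\left(h \right)} = \left(-3 + h\right) - 2 = -5 + h$)
$\sqrt{\left(17488 - 67\right) + D{\left(-13 \right)}} = \sqrt{\left(17488 - 67\right) - 18} = \sqrt{17421 - 18} = \sqrt{17403}$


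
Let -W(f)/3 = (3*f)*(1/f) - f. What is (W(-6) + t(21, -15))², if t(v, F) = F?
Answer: 1764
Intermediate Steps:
W(f) = -9 + 3*f (W(f) = -3*((3*f)*(1/f) - f) = -3*((3*f)/f - f) = -3*(3 - f) = -9 + 3*f)
(W(-6) + t(21, -15))² = ((-9 + 3*(-6)) - 15)² = ((-9 - 18) - 15)² = (-27 - 15)² = (-42)² = 1764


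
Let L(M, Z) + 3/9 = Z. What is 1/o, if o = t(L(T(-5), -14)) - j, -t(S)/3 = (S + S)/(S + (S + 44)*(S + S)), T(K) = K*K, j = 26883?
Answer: -181/4865841 ≈ -3.7198e-5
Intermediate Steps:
T(K) = K²
L(M, Z) = -⅓ + Z
t(S) = -6*S/(S + 2*S*(44 + S)) (t(S) = -3*(S + S)/(S + (S + 44)*(S + S)) = -3*2*S/(S + (44 + S)*(2*S)) = -3*2*S/(S + 2*S*(44 + S)) = -6*S/(S + 2*S*(44 + S)))
o = -4865841/181 (o = -6/(89 + 2*(-⅓ - 14)) - 1*26883 = -6/(89 + 2*(-43/3)) - 26883 = -6/(89 - 86/3) - 26883 = -6/181/3 - 26883 = -6*3/181 - 26883 = -18/181 - 26883 = -4865841/181 ≈ -26883.)
1/o = 1/(-4865841/181) = -181/4865841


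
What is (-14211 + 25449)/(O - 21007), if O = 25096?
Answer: 3746/1363 ≈ 2.7483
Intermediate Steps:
(-14211 + 25449)/(O - 21007) = (-14211 + 25449)/(25096 - 21007) = 11238/4089 = 11238*(1/4089) = 3746/1363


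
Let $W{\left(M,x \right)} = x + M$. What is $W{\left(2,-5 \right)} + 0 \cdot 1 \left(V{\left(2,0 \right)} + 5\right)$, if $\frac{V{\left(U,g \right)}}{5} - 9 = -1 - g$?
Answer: $-3$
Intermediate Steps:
$V{\left(U,g \right)} = 40 - 5 g$ ($V{\left(U,g \right)} = 45 + 5 \left(-1 - g\right) = 45 - \left(5 + 5 g\right) = 40 - 5 g$)
$W{\left(M,x \right)} = M + x$
$W{\left(2,-5 \right)} + 0 \cdot 1 \left(V{\left(2,0 \right)} + 5\right) = \left(2 - 5\right) + 0 \cdot 1 \left(\left(40 - 0\right) + 5\right) = -3 + 0 \cdot 1 \left(\left(40 + 0\right) + 5\right) = -3 + 0 \cdot 1 \left(40 + 5\right) = -3 + 0 \cdot 1 \cdot 45 = -3 + 0 \cdot 45 = -3 + 0 = -3$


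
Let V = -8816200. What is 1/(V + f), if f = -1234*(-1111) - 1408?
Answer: -1/7446634 ≈ -1.3429e-7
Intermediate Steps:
f = 1369566 (f = 1370974 - 1408 = 1369566)
1/(V + f) = 1/(-8816200 + 1369566) = 1/(-7446634) = -1/7446634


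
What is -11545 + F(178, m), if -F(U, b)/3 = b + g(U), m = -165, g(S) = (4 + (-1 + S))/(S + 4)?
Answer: -2011643/182 ≈ -11053.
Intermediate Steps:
g(S) = (3 + S)/(4 + S)
F(U, b) = -3*b - 3*(3 + U)/(4 + U) (F(U, b) = -3*(b + (3 + U)/(4 + U)) = -3*b - 3*(3 + U)/(4 + U))
-11545 + F(178, m) = -11545 + 3*(-3 - 1*178 - 1*(-165)*(4 + 178))/(4 + 178) = -11545 + 3*(-3 - 178 - 1*(-165)*182)/182 = -11545 + 3*(1/182)*(-3 - 178 + 30030) = -11545 + 3*(1/182)*29849 = -11545 + 89547/182 = -2011643/182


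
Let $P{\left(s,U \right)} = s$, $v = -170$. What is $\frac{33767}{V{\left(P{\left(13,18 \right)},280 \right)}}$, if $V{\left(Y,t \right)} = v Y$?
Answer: $- \frac{33767}{2210} \approx -15.279$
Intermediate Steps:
$V{\left(Y,t \right)} = - 170 Y$
$\frac{33767}{V{\left(P{\left(13,18 \right)},280 \right)}} = \frac{33767}{\left(-170\right) 13} = \frac{33767}{-2210} = 33767 \left(- \frac{1}{2210}\right) = - \frac{33767}{2210}$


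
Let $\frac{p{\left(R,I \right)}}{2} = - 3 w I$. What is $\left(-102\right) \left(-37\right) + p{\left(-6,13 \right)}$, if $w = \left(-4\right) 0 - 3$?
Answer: $4008$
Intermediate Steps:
$w = -3$ ($w = 0 - 3 = -3$)
$p{\left(R,I \right)} = 18 I$ ($p{\left(R,I \right)} = 2 \left(-3\right) \left(-3\right) I = 2 \cdot 9 I = 18 I$)
$\left(-102\right) \left(-37\right) + p{\left(-6,13 \right)} = \left(-102\right) \left(-37\right) + 18 \cdot 13 = 3774 + 234 = 4008$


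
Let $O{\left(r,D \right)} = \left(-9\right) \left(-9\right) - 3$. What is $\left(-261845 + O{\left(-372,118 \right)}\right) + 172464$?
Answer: $-89303$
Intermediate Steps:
$O{\left(r,D \right)} = 78$ ($O{\left(r,D \right)} = 81 - 3 = 78$)
$\left(-261845 + O{\left(-372,118 \right)}\right) + 172464 = \left(-261845 + 78\right) + 172464 = -261767 + 172464 = -89303$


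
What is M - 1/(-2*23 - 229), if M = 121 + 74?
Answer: 53626/275 ≈ 195.00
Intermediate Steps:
M = 195
M - 1/(-2*23 - 229) = 195 - 1/(-2*23 - 229) = 195 - 1/(-46 - 229) = 195 - 1/(-275) = 195 - 1*(-1/275) = 195 + 1/275 = 53626/275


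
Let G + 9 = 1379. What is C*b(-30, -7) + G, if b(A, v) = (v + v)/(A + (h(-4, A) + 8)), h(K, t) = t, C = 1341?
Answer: 45007/26 ≈ 1731.0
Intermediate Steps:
G = 1370 (G = -9 + 1379 = 1370)
b(A, v) = 2*v/(8 + 2*A) (b(A, v) = (v + v)/(A + (A + 8)) = (2*v)/(A + (8 + A)) = (2*v)/(8 + 2*A) = 2*v/(8 + 2*A))
C*b(-30, -7) + G = 1341*(-7/(4 - 30)) + 1370 = 1341*(-7/(-26)) + 1370 = 1341*(-7*(-1/26)) + 1370 = 1341*(7/26) + 1370 = 9387/26 + 1370 = 45007/26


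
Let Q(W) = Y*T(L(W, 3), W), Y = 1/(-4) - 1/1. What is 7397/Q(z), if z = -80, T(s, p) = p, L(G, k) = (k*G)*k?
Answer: 7397/100 ≈ 73.970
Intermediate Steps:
L(G, k) = G*k**2 (L(G, k) = (G*k)*k = G*k**2)
Y = -5/4 (Y = 1*(-1/4) - 1*1 = -1/4 - 1 = -5/4 ≈ -1.2500)
Q(W) = -5*W/4
7397/Q(z) = 7397/((-5/4*(-80))) = 7397/100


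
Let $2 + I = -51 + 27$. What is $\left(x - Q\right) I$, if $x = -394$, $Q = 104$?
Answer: $12948$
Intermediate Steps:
$I = -26$ ($I = -2 + \left(-51 + 27\right) = -2 - 24 = -26$)
$\left(x - Q\right) I = \left(-394 - 104\right) \left(-26\right) = \left(-498\right) \left(-26\right) = 12948$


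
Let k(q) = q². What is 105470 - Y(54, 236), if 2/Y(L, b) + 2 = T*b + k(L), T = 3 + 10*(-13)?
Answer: 1426903631/13529 ≈ 1.0547e+5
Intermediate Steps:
T = -127 (T = 3 - 130 = -127)
Y(L, b) = 2/(-2 + L² - 127*b) (Y(L, b) = 2/(-2 + (-127*b + L²)) = 2/(-2 + (L² - 127*b)) = 2/(-2 + L² - 127*b))
105470 - Y(54, 236) = 105470 - (-2)/(2 - 1*54² + 127*236) = 105470 - (-2)/(2 - 1*2916 + 29972) = 105470 - (-2)/(2 - 2916 + 29972) = 105470 - (-2)/27058 = 105470 - 1*(-1/13529) = 105470 + 1/13529 = 1426903631/13529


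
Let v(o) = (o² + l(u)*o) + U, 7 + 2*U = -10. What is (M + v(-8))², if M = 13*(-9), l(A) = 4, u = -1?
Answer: 34969/4 ≈ 8742.3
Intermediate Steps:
U = -17/2 (U = -7/2 + (½)*(-10) = -7/2 - 5 = -17/2 ≈ -8.5000)
v(o) = -17/2 + o² + 4*o (v(o) = (o² + 4*o) - 17/2 = -17/2 + o² + 4*o)
M = -117
(M + v(-8))² = (-117 + (-17/2 + (-8)² + 4*(-8)))² = (-117 + (-17/2 + 64 - 32))² = (-117 + 47/2)² = (-187/2)² = 34969/4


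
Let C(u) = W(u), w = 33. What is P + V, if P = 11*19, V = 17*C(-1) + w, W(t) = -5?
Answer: 157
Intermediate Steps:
C(u) = -5
V = -52 (V = 17*(-5) + 33 = -85 + 33 = -52)
P = 209
P + V = 209 - 52 = 157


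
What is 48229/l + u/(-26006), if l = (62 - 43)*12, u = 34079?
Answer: 623236681/2964684 ≈ 210.22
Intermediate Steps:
l = 228 (l = 19*12 = 228)
48229/l + u/(-26006) = 48229/228 + 34079/(-26006) = 48229*(1/228) + 34079*(-1/26006) = 48229/228 - 34079/26006 = 623236681/2964684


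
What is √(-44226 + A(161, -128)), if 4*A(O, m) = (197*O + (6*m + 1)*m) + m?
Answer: I*√47139/2 ≈ 108.56*I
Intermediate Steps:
A(O, m) = m/4 + 197*O/4 + m*(1 + 6*m)/4 (A(O, m) = ((197*O + (6*m + 1)*m) + m)/4 = ((197*O + (1 + 6*m)*m) + m)/4 = ((197*O + m*(1 + 6*m)) + m)/4 = (m + 197*O + m*(1 + 6*m))/4 = m/4 + 197*O/4 + m*(1 + 6*m)/4)
√(-44226 + A(161, -128)) = √(-44226 + ((½)*(-128) + (3/2)*(-128)² + (197/4)*161)) = √(-44226 + (-64 + (3/2)*16384 + 31717/4)) = √(-44226 + (-64 + 24576 + 31717/4)) = √(-44226 + 129765/4) = √(-47139/4) = I*√47139/2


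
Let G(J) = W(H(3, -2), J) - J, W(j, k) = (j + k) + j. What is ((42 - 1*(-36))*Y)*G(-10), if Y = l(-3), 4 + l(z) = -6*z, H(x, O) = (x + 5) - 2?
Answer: 13104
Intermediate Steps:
H(x, O) = 3 + x (H(x, O) = (5 + x) - 2 = 3 + x)
W(j, k) = k + 2*j
G(J) = 12 (G(J) = (J + 2*(3 + 3)) - J = (J + 2*6) - J = (J + 12) - J = (12 + J) - J = 12)
l(z) = -4 - 6*z
Y = 14 (Y = -4 - 6*(-3) = -4 + 18 = 14)
((42 - 1*(-36))*Y)*G(-10) = ((42 - 1*(-36))*14)*12 = ((42 + 36)*14)*12 = (78*14)*12 = 1092*12 = 13104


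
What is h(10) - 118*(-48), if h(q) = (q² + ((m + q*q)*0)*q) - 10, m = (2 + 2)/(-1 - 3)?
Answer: 5754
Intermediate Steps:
m = -1 (m = 4/(-4) = 4*(-¼) = -1)
h(q) = -10 + q² (h(q) = (q² + ((-1 + q*q)*0)*q) - 10 = (q² + ((-1 + q²)*0)*q) - 10 = (q² + 0*q) - 10 = (q² + 0) - 10 = q² - 10 = -10 + q²)
h(10) - 118*(-48) = (-10 + 10²) - 118*(-48) = (-10 + 100) + 5664 = 90 + 5664 = 5754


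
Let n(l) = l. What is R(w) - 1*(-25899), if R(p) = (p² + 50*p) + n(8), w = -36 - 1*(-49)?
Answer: 26726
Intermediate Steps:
w = 13 (w = -36 + 49 = 13)
R(p) = 8 + p² + 50*p (R(p) = (p² + 50*p) + 8 = 8 + p² + 50*p)
R(w) - 1*(-25899) = (8 + 13² + 50*13) - 1*(-25899) = (8 + 169 + 650) + 25899 = 827 + 25899 = 26726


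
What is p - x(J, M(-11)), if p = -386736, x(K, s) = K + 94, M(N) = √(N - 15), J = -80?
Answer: -386750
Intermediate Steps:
M(N) = √(-15 + N)
x(K, s) = 94 + K
p - x(J, M(-11)) = -386736 - (94 - 80) = -386736 - 1*14 = -386736 - 14 = -386750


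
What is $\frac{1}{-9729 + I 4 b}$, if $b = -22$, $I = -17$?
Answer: $- \frac{1}{8233} \approx -0.00012146$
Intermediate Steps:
$\frac{1}{-9729 + I 4 b} = \frac{1}{-9729 + \left(-17\right) 4 \left(-22\right)} = \frac{1}{-9729 - -1496} = \frac{1}{-9729 + 1496} = \frac{1}{-8233} = - \frac{1}{8233}$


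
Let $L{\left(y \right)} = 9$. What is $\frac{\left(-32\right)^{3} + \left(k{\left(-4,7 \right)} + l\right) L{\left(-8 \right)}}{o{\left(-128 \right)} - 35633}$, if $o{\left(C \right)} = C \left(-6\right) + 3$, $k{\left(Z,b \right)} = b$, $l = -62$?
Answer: $\frac{33263}{34862} \approx 0.95413$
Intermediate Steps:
$o{\left(C \right)} = 3 - 6 C$ ($o{\left(C \right)} = - 6 C + 3 = 3 - 6 C$)
$\frac{\left(-32\right)^{3} + \left(k{\left(-4,7 \right)} + l\right) L{\left(-8 \right)}}{o{\left(-128 \right)} - 35633} = \frac{\left(-32\right)^{3} + \left(7 - 62\right) 9}{\left(3 - -768\right) - 35633} = \frac{-32768 - 495}{\left(3 + 768\right) - 35633} = \frac{-32768 - 495}{771 - 35633} = - \frac{33263}{-34862} = \left(-33263\right) \left(- \frac{1}{34862}\right) = \frac{33263}{34862}$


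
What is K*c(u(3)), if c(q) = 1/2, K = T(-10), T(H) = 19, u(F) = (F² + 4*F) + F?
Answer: 19/2 ≈ 9.5000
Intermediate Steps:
u(F) = F² + 5*F
K = 19
c(q) = ½
K*c(u(3)) = 19*(½) = 19/2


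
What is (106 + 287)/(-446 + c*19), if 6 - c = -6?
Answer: -393/218 ≈ -1.8028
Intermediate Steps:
c = 12 (c = 6 - 1*(-6) = 6 + 6 = 12)
(106 + 287)/(-446 + c*19) = (106 + 287)/(-446 + 12*19) = 393/(-446 + 228) = 393/(-218) = 393*(-1/218) = -393/218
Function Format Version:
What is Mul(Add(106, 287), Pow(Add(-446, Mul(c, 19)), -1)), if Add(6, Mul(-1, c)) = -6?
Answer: Rational(-393, 218) ≈ -1.8028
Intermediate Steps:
c = 12 (c = Add(6, Mul(-1, -6)) = Add(6, 6) = 12)
Mul(Add(106, 287), Pow(Add(-446, Mul(c, 19)), -1)) = Mul(Add(106, 287), Pow(Add(-446, Mul(12, 19)), -1)) = Mul(393, Pow(Add(-446, 228), -1)) = Mul(393, Pow(-218, -1)) = Mul(393, Rational(-1, 218)) = Rational(-393, 218)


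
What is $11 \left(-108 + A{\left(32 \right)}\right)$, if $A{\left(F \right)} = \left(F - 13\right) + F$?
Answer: $-627$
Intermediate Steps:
$A{\left(F \right)} = -13 + 2 F$ ($A{\left(F \right)} = \left(-13 + F\right) + F = -13 + 2 F$)
$11 \left(-108 + A{\left(32 \right)}\right) = 11 \left(-108 + \left(-13 + 2 \cdot 32\right)\right) = 11 \left(-108 + \left(-13 + 64\right)\right) = 11 \left(-108 + 51\right) = 11 \left(-57\right) = -627$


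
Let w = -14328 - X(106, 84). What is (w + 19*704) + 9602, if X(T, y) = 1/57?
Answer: 493049/57 ≈ 8650.0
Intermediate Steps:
X(T, y) = 1/57
w = -816697/57 (w = -14328 - 1*1/57 = -14328 - 1/57 = -816697/57 ≈ -14328.)
(w + 19*704) + 9602 = (-816697/57 + 19*704) + 9602 = (-816697/57 + 13376) + 9602 = -54265/57 + 9602 = 493049/57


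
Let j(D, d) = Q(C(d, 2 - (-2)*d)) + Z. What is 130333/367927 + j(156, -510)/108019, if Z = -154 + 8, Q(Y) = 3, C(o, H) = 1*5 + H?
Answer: 2003689538/5677586659 ≈ 0.35291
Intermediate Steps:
C(o, H) = 5 + H
Z = -146
j(D, d) = -143 (j(D, d) = 3 - 146 = -143)
130333/367927 + j(156, -510)/108019 = 130333/367927 - 143/108019 = 130333*(1/367927) - 143*1/108019 = 18619/52561 - 143/108019 = 2003689538/5677586659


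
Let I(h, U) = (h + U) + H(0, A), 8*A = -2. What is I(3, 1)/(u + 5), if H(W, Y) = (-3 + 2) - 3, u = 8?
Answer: 0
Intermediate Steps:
A = -¼ (A = (⅛)*(-2) = -¼ ≈ -0.25000)
H(W, Y) = -4 (H(W, Y) = -1 - 3 = -4)
I(h, U) = -4 + U + h (I(h, U) = (h + U) - 4 = (U + h) - 4 = -4 + U + h)
I(3, 1)/(u + 5) = (-4 + 1 + 3)/(8 + 5) = 0/13 = (1/13)*0 = 0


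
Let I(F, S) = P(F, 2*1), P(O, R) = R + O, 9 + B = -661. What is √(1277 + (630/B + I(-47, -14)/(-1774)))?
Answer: √18027539806502/118858 ≈ 35.722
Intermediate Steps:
B = -670 (B = -9 - 661 = -670)
P(O, R) = O + R
I(F, S) = 2 + F (I(F, S) = F + 2*1 = F + 2 = 2 + F)
√(1277 + (630/B + I(-47, -14)/(-1774))) = √(1277 + (630/(-670) + (2 - 47)/(-1774))) = √(1277 + (630*(-1/670) - 45*(-1/1774))) = √(1277 + (-63/67 + 45/1774)) = √(1277 - 108747/118858) = √(151672919/118858) = √18027539806502/118858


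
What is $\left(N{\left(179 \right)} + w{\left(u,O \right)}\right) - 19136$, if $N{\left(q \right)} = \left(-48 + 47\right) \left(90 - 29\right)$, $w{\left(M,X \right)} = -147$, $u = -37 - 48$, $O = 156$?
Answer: $-19344$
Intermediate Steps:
$u = -85$
$N{\left(q \right)} = -61$ ($N{\left(q \right)} = \left(-1\right) 61 = -61$)
$\left(N{\left(179 \right)} + w{\left(u,O \right)}\right) - 19136 = \left(-61 - 147\right) - 19136 = -208 - 19136 = -19344$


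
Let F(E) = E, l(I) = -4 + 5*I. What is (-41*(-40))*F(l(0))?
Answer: -6560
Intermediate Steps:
(-41*(-40))*F(l(0)) = (-41*(-40))*(-4 + 5*0) = 1640*(-4 + 0) = 1640*(-4) = -6560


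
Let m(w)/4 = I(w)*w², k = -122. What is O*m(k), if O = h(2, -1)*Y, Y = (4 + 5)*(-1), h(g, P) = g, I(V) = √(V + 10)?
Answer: -4286592*I*√7 ≈ -1.1341e+7*I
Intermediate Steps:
I(V) = √(10 + V)
Y = -9 (Y = 9*(-1) = -9)
O = -18 (O = 2*(-9) = -18)
m(w) = 4*w²*√(10 + w) (m(w) = 4*(√(10 + w)*w²) = 4*(w²*√(10 + w)) = 4*w²*√(10 + w))
O*m(k) = -72*(-122)²*√(10 - 122) = -72*14884*√(-112) = -72*14884*4*I*√7 = -4286592*I*√7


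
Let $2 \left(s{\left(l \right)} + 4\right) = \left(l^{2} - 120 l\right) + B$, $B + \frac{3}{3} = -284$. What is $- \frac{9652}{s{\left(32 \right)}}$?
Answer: $\frac{19304}{3109} \approx 6.2091$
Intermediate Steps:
$B = -285$ ($B = -1 - 284 = -285$)
$s{\left(l \right)} = - \frac{293}{2} + \frac{l^{2}}{2} - 60 l$ ($s{\left(l \right)} = -4 + \frac{\left(l^{2} - 120 l\right) - 285}{2} = -4 + \frac{-285 + l^{2} - 120 l}{2} = -4 - \left(\frac{285}{2} + 60 l - \frac{l^{2}}{2}\right) = - \frac{293}{2} + \frac{l^{2}}{2} - 60 l$)
$- \frac{9652}{s{\left(32 \right)}} = - \frac{9652}{- \frac{293}{2} + \frac{32^{2}}{2} - 1920} = - \frac{9652}{- \frac{293}{2} + \frac{1}{2} \cdot 1024 - 1920} = - \frac{9652}{- \frac{293}{2} + 512 - 1920} = - \frac{9652}{- \frac{3109}{2}} = \left(-9652\right) \left(- \frac{2}{3109}\right) = \frac{19304}{3109}$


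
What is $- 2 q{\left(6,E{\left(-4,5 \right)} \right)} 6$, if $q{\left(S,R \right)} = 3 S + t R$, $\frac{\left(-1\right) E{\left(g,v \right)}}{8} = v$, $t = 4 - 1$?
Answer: $1224$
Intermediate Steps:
$t = 3$
$E{\left(g,v \right)} = - 8 v$
$q{\left(S,R \right)} = 3 R + 3 S$ ($q{\left(S,R \right)} = 3 S + 3 R = 3 R + 3 S$)
$- 2 q{\left(6,E{\left(-4,5 \right)} \right)} 6 = - 2 \left(3 \left(\left(-8\right) 5\right) + 3 \cdot 6\right) 6 = - 2 \left(3 \left(-40\right) + 18\right) 6 = - 2 \left(-120 + 18\right) 6 = \left(-2\right) \left(-102\right) 6 = 204 \cdot 6 = 1224$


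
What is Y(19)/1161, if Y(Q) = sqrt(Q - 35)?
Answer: 4*I/1161 ≈ 0.0034453*I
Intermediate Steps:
Y(Q) = sqrt(-35 + Q)
Y(19)/1161 = sqrt(-35 + 19)/1161 = sqrt(-16)*(1/1161) = (4*I)*(1/1161) = 4*I/1161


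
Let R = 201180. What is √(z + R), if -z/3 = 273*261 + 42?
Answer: 11*I*√105 ≈ 112.72*I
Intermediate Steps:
z = -213885 (z = -3*(273*261 + 42) = -3*(71253 + 42) = -3*71295 = -213885)
√(z + R) = √(-213885 + 201180) = √(-12705) = 11*I*√105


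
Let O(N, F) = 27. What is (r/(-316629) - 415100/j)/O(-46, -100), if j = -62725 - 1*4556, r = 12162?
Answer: 14512714042/63909347247 ≈ 0.22708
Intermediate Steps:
j = -67281 (j = -62725 - 4556 = -67281)
(r/(-316629) - 415100/j)/O(-46, -100) = (12162/(-316629) - 415100/(-67281))/27 = (12162*(-1/316629) - 415100*(-1/67281))*(1/27) = (-4054/105543 + 415100/67281)*(1/27) = (14512714042/2367012861)*(1/27) = 14512714042/63909347247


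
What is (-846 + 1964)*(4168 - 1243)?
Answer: 3270150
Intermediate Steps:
(-846 + 1964)*(4168 - 1243) = 1118*2925 = 3270150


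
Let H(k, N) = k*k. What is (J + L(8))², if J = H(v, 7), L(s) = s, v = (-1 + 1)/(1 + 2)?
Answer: 64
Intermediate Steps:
v = 0 (v = 0/3 = 0*(⅓) = 0)
H(k, N) = k²
J = 0 (J = 0² = 0)
(J + L(8))² = (0 + 8)² = 8² = 64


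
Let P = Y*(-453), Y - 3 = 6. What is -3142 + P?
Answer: -7219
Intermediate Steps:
Y = 9 (Y = 3 + 6 = 9)
P = -4077 (P = 9*(-453) = -4077)
-3142 + P = -3142 - 4077 = -7219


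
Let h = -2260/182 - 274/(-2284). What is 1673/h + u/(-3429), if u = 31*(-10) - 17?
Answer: -198584400121/1460745999 ≈ -135.95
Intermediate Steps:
u = -327 (u = -310 - 17 = -327)
h = -1277993/103922 (h = -2260*1/182 - 274*(-1/2284) = -1130/91 + 137/1142 = -1277993/103922 ≈ -12.298)
1673/h + u/(-3429) = 1673/(-1277993/103922) - 327/(-3429) = 1673*(-103922/1277993) - 327*(-1/3429) = -173861506/1277993 + 109/1143 = -198584400121/1460745999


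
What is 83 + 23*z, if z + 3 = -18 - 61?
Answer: -1803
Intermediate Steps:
z = -82 (z = -3 + (-18 - 61) = -3 - 79 = -82)
83 + 23*z = 83 + 23*(-82) = 83 - 1886 = -1803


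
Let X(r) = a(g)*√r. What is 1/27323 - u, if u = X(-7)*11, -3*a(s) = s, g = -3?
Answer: 1/27323 - 11*I*√7 ≈ 3.6599e-5 - 29.103*I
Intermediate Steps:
a(s) = -s/3
X(r) = √r (X(r) = (-⅓*(-3))*√r = 1*√r = √r)
u = 11*I*√7 (u = √(-7)*11 = (I*√7)*11 = 11*I*√7 ≈ 29.103*I)
1/27323 - u = 1/27323 - 11*I*√7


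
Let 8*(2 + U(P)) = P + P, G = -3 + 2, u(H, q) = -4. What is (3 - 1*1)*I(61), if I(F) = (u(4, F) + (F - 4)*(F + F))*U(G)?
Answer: -31275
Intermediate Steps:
G = -1
U(P) = -2 + P/4 (U(P) = -2 + (P + P)/8 = -2 + (2*P)/8 = -2 + P/4)
I(F) = 9 - 9*F*(-4 + F)/2 (I(F) = (-4 + (F - 4)*(F + F))*(-2 + (¼)*(-1)) = (-4 + (-4 + F)*(2*F))*(-2 - ¼) = (-4 + 2*F*(-4 + F))*(-9/4) = 9 - 9*F*(-4 + F)/2)
(3 - 1*1)*I(61) = (3 - 1*1)*(9 + 18*61 - 9/2*61²) = (3 - 1)*(9 + 1098 - 9/2*3721) = 2*(9 + 1098 - 33489/2) = 2*(-31275/2) = -31275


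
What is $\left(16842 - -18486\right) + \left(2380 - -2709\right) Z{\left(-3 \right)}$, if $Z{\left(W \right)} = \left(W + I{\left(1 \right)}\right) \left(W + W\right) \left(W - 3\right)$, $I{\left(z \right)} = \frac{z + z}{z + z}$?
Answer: $-331080$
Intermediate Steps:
$I{\left(z \right)} = 1$ ($I{\left(z \right)} = \frac{2 z}{2 z} = 2 z \frac{1}{2 z} = 1$)
$Z{\left(W \right)} = 2 W \left(1 + W\right) \left(-3 + W\right)$ ($Z{\left(W \right)} = \left(W + 1\right) \left(W + W\right) \left(W - 3\right) = \left(1 + W\right) 2 W \left(-3 + W\right) = 2 W \left(1 + W\right) \left(-3 + W\right)$)
$\left(16842 - -18486\right) + \left(2380 - -2709\right) Z{\left(-3 \right)} = \left(16842 - -18486\right) + \left(2380 - -2709\right) 2 \left(-3\right) \left(-3 + \left(-3\right)^{2} - -6\right) = \left(16842 + 18486\right) + \left(2380 + 2709\right) 2 \left(-3\right) \left(-3 + 9 + 6\right) = 35328 + 5089 \cdot 2 \left(-3\right) 12 = 35328 + 5089 \left(-72\right) = 35328 - 366408 = -331080$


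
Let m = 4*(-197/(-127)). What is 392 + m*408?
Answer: 371288/127 ≈ 2923.5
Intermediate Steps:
m = 788/127 (m = 4*(-197*(-1/127)) = 4*(197/127) = 788/127 ≈ 6.2047)
392 + m*408 = 392 + (788/127)*408 = 392 + 321504/127 = 371288/127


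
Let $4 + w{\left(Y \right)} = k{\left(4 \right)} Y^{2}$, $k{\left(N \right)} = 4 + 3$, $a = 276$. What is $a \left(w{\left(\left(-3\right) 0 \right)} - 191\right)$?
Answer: $-53820$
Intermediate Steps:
$k{\left(N \right)} = 7$
$w{\left(Y \right)} = -4 + 7 Y^{2}$
$a \left(w{\left(\left(-3\right) 0 \right)} - 191\right) = 276 \left(\left(-4 + 7 \left(\left(-3\right) 0\right)^{2}\right) - 191\right) = 276 \left(\left(-4 + 7 \cdot 0^{2}\right) - 191\right) = 276 \left(\left(-4 + 7 \cdot 0\right) - 191\right) = 276 \left(\left(-4 + 0\right) - 191\right) = 276 \left(-4 - 191\right) = 276 \left(-195\right) = -53820$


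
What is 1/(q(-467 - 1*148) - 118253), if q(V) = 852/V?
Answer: -205/24242149 ≈ -8.4564e-6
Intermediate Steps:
1/(q(-467 - 1*148) - 118253) = 1/(852/(-467 - 1*148) - 118253) = 1/(852/(-467 - 148) - 118253) = 1/(852/(-615) - 118253) = 1/(852*(-1/615) - 118253) = 1/(-284/205 - 118253) = 1/(-24242149/205) = -205/24242149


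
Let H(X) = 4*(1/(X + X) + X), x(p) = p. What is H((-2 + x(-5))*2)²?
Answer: 154449/49 ≈ 3152.0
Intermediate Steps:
H(X) = 2/X + 4*X (H(X) = 4*(1/(2*X) + X) = 4*(X + 1/(2*X)) = 2/X + 4*X)
H((-2 + x(-5))*2)² = (2/(((-2 - 5)*2)) + 4*((-2 - 5)*2))² = (2/((-7*2)) + 4*(-7*2))² = (2/(-14) + 4*(-14))² = (2*(-1/14) - 56)² = (-⅐ - 56)² = (-393/7)² = 154449/49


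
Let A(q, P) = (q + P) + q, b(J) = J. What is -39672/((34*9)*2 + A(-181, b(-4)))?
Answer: -6612/41 ≈ -161.27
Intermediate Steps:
A(q, P) = P + 2*q (A(q, P) = (P + q) + q = P + 2*q)
-39672/((34*9)*2 + A(-181, b(-4))) = -39672/((34*9)*2 + (-4 + 2*(-181))) = -39672/(306*2 + (-4 - 362)) = -39672/(612 - 366) = -39672/246 = -39672*1/246 = -6612/41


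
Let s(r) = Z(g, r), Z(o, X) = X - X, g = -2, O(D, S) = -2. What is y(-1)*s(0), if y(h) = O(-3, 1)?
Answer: 0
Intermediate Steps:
y(h) = -2
Z(o, X) = 0
s(r) = 0
y(-1)*s(0) = -2*0 = 0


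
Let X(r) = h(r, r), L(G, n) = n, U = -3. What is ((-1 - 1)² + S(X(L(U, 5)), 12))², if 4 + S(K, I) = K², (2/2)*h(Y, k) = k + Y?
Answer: 10000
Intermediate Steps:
h(Y, k) = Y + k (h(Y, k) = k + Y = Y + k)
X(r) = 2*r (X(r) = r + r = 2*r)
S(K, I) = -4 + K²
((-1 - 1)² + S(X(L(U, 5)), 12))² = ((-1 - 1)² + (-4 + (2*5)²))² = ((-2)² + (-4 + 10²))² = (4 + (-4 + 100))² = (4 + 96)² = 100² = 10000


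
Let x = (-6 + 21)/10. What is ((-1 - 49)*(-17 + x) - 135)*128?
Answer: 81920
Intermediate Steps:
x = 3/2 (x = 15*(1/10) = 3/2 ≈ 1.5000)
((-1 - 49)*(-17 + x) - 135)*128 = ((-1 - 49)*(-17 + 3/2) - 135)*128 = (-50*(-31/2) - 135)*128 = (775 - 135)*128 = 640*128 = 81920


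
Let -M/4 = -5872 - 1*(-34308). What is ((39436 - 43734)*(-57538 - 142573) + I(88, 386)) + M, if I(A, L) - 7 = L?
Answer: 859963727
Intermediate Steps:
I(A, L) = 7 + L
M = -113744 (M = -4*(-5872 - 1*(-34308)) = -4*(-5872 + 34308) = -4*28436 = -113744)
((39436 - 43734)*(-57538 - 142573) + I(88, 386)) + M = ((39436 - 43734)*(-57538 - 142573) + (7 + 386)) - 113744 = (-4298*(-200111) + 393) - 113744 = (860077078 + 393) - 113744 = 860077471 - 113744 = 859963727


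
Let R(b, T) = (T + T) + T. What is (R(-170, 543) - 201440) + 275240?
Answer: 75429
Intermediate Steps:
R(b, T) = 3*T (R(b, T) = 2*T + T = 3*T)
(R(-170, 543) - 201440) + 275240 = (3*543 - 201440) + 275240 = (1629 - 201440) + 275240 = -199811 + 275240 = 75429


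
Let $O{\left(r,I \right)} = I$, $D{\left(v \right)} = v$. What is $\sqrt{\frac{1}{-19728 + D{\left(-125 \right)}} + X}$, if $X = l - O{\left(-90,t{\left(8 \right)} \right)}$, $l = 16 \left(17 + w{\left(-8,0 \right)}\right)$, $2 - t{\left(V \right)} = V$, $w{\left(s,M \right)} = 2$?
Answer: $\frac{\sqrt{122183878937}}{19853} \approx 17.607$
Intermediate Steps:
$t{\left(V \right)} = 2 - V$
$l = 304$ ($l = 16 \left(17 + 2\right) = 16 \cdot 19 = 304$)
$X = 310$ ($X = 304 - \left(2 - 8\right) = 304 - -6 = 304 + 6 = 310$)
$\sqrt{\frac{1}{-19728 + D{\left(-125 \right)}} + X} = \sqrt{\frac{1}{-19728 - 125} + 310} = \sqrt{\frac{1}{-19853} + 310} = \sqrt{- \frac{1}{19853} + 310} = \sqrt{\frac{6154429}{19853}} = \frac{\sqrt{122183878937}}{19853}$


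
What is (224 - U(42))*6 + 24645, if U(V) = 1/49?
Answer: 1273455/49 ≈ 25989.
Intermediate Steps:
U(V) = 1/49
(224 - U(42))*6 + 24645 = (224 - 1*1/49)*6 + 24645 = (224 - 1/49)*6 + 24645 = (10975/49)*6 + 24645 = 65850/49 + 24645 = 1273455/49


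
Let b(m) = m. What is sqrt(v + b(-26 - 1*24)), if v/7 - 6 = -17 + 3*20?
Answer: sqrt(293) ≈ 17.117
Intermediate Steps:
v = 343 (v = 42 + 7*(-17 + 3*20) = 42 + 7*(-17 + 60) = 42 + 7*43 = 42 + 301 = 343)
sqrt(v + b(-26 - 1*24)) = sqrt(343 + (-26 - 1*24)) = sqrt(343 + (-26 - 24)) = sqrt(343 - 50) = sqrt(293)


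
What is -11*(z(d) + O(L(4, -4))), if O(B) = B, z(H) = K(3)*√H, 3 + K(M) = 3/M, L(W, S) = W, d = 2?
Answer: -44 + 22*√2 ≈ -12.887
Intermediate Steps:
K(M) = -3 + 3/M
z(H) = -2*√H (z(H) = (-3 + 3/3)*√H = (-3 + 3*(⅓))*√H = (-3 + 1)*√H = -2*√H)
-11*(z(d) + O(L(4, -4))) = -11*(-2*√2 + 4) = -11*(4 - 2*√2) = -44 + 22*√2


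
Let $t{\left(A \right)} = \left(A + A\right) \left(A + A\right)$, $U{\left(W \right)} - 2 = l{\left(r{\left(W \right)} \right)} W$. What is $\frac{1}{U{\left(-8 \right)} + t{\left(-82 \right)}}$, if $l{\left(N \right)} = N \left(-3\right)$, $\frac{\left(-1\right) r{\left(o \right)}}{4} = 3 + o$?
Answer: $\frac{1}{27378} \approx 3.6526 \cdot 10^{-5}$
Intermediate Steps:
$r{\left(o \right)} = -12 - 4 o$ ($r{\left(o \right)} = - 4 \left(3 + o\right) = -12 - 4 o$)
$l{\left(N \right)} = - 3 N$
$U{\left(W \right)} = 2 + W \left(36 + 12 W\right)$ ($U{\left(W \right)} = 2 + - 3 \left(-12 - 4 W\right) W = 2 + \left(36 + 12 W\right) W = 2 + W \left(36 + 12 W\right)$)
$t{\left(A \right)} = 4 A^{2}$ ($t{\left(A \right)} = 2 A 2 A = 4 A^{2}$)
$\frac{1}{U{\left(-8 \right)} + t{\left(-82 \right)}} = \frac{1}{\left(2 + 12 \left(-8\right) \left(3 - 8\right)\right) + 4 \left(-82\right)^{2}} = \frac{1}{\left(2 + 12 \left(-8\right) \left(-5\right)\right) + 4 \cdot 6724} = \frac{1}{\left(2 + 480\right) + 26896} = \frac{1}{482 + 26896} = \frac{1}{27378}$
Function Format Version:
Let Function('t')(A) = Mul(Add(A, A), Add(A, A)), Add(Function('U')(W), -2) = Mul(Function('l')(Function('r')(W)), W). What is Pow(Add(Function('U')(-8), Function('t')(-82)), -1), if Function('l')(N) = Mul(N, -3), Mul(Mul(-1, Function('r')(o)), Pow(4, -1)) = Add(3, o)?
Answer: Rational(1, 27378) ≈ 3.6526e-5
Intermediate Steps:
Function('r')(o) = Add(-12, Mul(-4, o)) (Function('r')(o) = Mul(-4, Add(3, o)) = Add(-12, Mul(-4, o)))
Function('l')(N) = Mul(-3, N)
Function('U')(W) = Add(2, Mul(W, Add(36, Mul(12, W)))) (Function('U')(W) = Add(2, Mul(Mul(-3, Add(-12, Mul(-4, W))), W)) = Add(2, Mul(Add(36, Mul(12, W)), W)) = Add(2, Mul(W, Add(36, Mul(12, W)))))
Function('t')(A) = Mul(4, Pow(A, 2)) (Function('t')(A) = Mul(Mul(2, A), Mul(2, A)) = Mul(4, Pow(A, 2)))
Pow(Add(Function('U')(-8), Function('t')(-82)), -1) = Pow(Add(Add(2, Mul(12, -8, Add(3, -8))), Mul(4, Pow(-82, 2))), -1) = Pow(Add(Add(2, Mul(12, -8, -5)), Mul(4, 6724)), -1) = Pow(Add(Add(2, 480), 26896), -1) = Pow(Add(482, 26896), -1) = Pow(27378, -1) = Rational(1, 27378)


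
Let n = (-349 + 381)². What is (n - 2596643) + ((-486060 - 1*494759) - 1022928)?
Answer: -4599366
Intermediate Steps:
n = 1024 (n = 32² = 1024)
(n - 2596643) + ((-486060 - 1*494759) - 1022928) = (1024 - 2596643) + ((-486060 - 1*494759) - 1022928) = -2595619 + ((-486060 - 494759) - 1022928) = -2595619 + (-980819 - 1022928) = -2595619 - 2003747 = -4599366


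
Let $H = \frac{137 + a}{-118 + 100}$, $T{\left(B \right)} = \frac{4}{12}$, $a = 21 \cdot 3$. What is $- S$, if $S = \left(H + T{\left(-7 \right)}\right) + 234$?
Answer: $- \frac{2009}{9} \approx -223.22$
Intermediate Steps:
$a = 63$
$T{\left(B \right)} = \frac{1}{3}$ ($T{\left(B \right)} = 4 \cdot \frac{1}{12} = \frac{1}{3}$)
$H = - \frac{100}{9}$ ($H = \frac{137 + 63}{-118 + 100} = \frac{200}{-18} = 200 \left(- \frac{1}{18}\right) = - \frac{100}{9} \approx -11.111$)
$S = \frac{2009}{9}$ ($S = \left(- \frac{100}{9} + \frac{1}{3}\right) + 234 = - \frac{97}{9} + 234 = \frac{2009}{9} \approx 223.22$)
$- S = \left(-1\right) \frac{2009}{9} = - \frac{2009}{9}$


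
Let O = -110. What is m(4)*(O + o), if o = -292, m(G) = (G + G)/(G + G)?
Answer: -402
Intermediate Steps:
m(G) = 1 (m(G) = (2*G)/((2*G)) = (2*G)*(1/(2*G)) = 1)
m(4)*(O + o) = 1*(-110 - 292) = 1*(-402) = -402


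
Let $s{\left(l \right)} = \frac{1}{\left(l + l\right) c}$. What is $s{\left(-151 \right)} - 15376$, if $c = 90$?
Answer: $- \frac{417919681}{27180} \approx -15376.0$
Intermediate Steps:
$s{\left(l \right)} = \frac{1}{180 l}$ ($s{\left(l \right)} = \frac{1}{\left(l + l\right) 90} = \frac{1}{2 l} \frac{1}{90} = \frac{1}{180 l}$)
$s{\left(-151 \right)} - 15376 = \frac{1}{180 \left(-151\right)} - 15376 = \frac{1}{180} \left(- \frac{1}{151}\right) - 15376 = - \frac{1}{27180} - 15376 = - \frac{417919681}{27180}$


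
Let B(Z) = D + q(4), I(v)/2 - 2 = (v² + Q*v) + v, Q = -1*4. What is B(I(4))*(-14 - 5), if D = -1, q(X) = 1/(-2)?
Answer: 57/2 ≈ 28.500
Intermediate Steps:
Q = -4
q(X) = -½
I(v) = 4 - 6*v + 2*v² (I(v) = 4 + 2*((v² - 4*v) + v) = 4 + 2*(v² - 3*v) = 4 + (-6*v + 2*v²) = 4 - 6*v + 2*v²)
B(Z) = -3/2 (B(Z) = -1 - ½ = -3/2)
B(I(4))*(-14 - 5) = -3*(-14 - 5)/2 = -3/2*(-19) = 57/2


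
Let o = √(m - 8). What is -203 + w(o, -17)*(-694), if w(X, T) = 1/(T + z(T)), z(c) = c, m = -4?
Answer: -3104/17 ≈ -182.59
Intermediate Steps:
o = 2*I*√3 (o = √(-4 - 8) = √(-12) = 2*I*√3 ≈ 3.4641*I)
w(X, T) = 1/(2*T) (w(X, T) = 1/(T + T) = 1/(2*T))
-203 + w(o, -17)*(-694) = -203 + ((½)/(-17))*(-694) = -203 + ((½)*(-1/17))*(-694) = -203 - 1/34*(-694) = -203 + 347/17 = -3104/17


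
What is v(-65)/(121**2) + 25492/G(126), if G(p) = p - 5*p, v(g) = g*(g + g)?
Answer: -92242393/1844766 ≈ -50.002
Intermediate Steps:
v(g) = 2*g**2 (v(g) = g*(2*g) = 2*g**2)
G(p) = -4*p
v(-65)/(121**2) + 25492/G(126) = (2*(-65)**2)/(121**2) + 25492/((-4*126)) = (2*4225)/14641 + 25492/(-504) = 8450*(1/14641) + 25492*(-1/504) = 8450/14641 - 6373/126 = -92242393/1844766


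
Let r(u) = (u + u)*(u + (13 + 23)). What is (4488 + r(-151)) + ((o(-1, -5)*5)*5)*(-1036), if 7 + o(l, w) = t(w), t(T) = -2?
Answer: 272318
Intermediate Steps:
o(l, w) = -9 (o(l, w) = -7 - 2 = -9)
r(u) = 2*u*(36 + u) (r(u) = (2*u)*(u + 36) = (2*u)*(36 + u) = 2*u*(36 + u))
(4488 + r(-151)) + ((o(-1, -5)*5)*5)*(-1036) = (4488 + 2*(-151)*(36 - 151)) + (-9*5*5)*(-1036) = (4488 + 2*(-151)*(-115)) - 45*5*(-1036) = (4488 + 34730) - 225*(-1036) = 39218 + 233100 = 272318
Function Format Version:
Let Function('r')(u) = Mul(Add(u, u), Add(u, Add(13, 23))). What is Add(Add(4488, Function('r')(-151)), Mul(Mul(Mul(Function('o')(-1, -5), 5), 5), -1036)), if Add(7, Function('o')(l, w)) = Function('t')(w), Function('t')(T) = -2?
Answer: 272318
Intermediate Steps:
Function('o')(l, w) = -9 (Function('o')(l, w) = Add(-7, -2) = -9)
Function('r')(u) = Mul(2, u, Add(36, u)) (Function('r')(u) = Mul(Mul(2, u), Add(u, 36)) = Mul(Mul(2, u), Add(36, u)) = Mul(2, u, Add(36, u)))
Add(Add(4488, Function('r')(-151)), Mul(Mul(Mul(Function('o')(-1, -5), 5), 5), -1036)) = Add(Add(4488, Mul(2, -151, Add(36, -151))), Mul(Mul(Mul(-9, 5), 5), -1036)) = Add(Add(4488, Mul(2, -151, -115)), Mul(Mul(-45, 5), -1036)) = Add(Add(4488, 34730), Mul(-225, -1036)) = Add(39218, 233100) = 272318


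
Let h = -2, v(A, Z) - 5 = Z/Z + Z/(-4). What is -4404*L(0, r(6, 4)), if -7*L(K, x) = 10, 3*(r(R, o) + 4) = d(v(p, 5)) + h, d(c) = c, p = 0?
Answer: 44040/7 ≈ 6291.4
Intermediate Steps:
v(A, Z) = 6 - Z/4 (v(A, Z) = 5 + (Z/Z + Z/(-4)) = 5 + (1 + Z*(-¼)) = 5 + (1 - Z/4) = 6 - Z/4)
r(R, o) = -37/12 (r(R, o) = -4 + ((6 - ¼*5) - 2)/3 = -4 + ((6 - 5/4) - 2)/3 = -4 + (19/4 - 2)/3 = -4 + (⅓)*(11/4) = -4 + 11/12 = -37/12)
L(K, x) = -10/7 (L(K, x) = -⅐*10 = -10/7)
-4404*L(0, r(6, 4)) = -4404*(-10/7) = 44040/7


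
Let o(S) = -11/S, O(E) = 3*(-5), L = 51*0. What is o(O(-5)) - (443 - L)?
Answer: -6634/15 ≈ -442.27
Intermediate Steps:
L = 0
O(E) = -15
o(O(-5)) - (443 - L) = -11/(-15) - (443 - 1*0) = -11*(-1/15) - (443 + 0) = 11/15 - 1*443 = 11/15 - 443 = -6634/15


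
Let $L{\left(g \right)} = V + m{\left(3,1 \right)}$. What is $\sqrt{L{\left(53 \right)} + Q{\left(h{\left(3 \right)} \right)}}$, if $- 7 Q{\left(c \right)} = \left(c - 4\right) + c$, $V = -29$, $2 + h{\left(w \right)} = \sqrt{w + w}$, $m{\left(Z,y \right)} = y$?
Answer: $\frac{\sqrt{-1316 - 14 \sqrt{6}}}{7} \approx 5.2495 i$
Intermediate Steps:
$h{\left(w \right)} = -2 + \sqrt{2} \sqrt{w}$ ($h{\left(w \right)} = -2 + \sqrt{w + w} = -2 + \sqrt{2 w} = -2 + \sqrt{2} \sqrt{w}$)
$L{\left(g \right)} = -28$ ($L{\left(g \right)} = -29 + 1 = -28$)
$Q{\left(c \right)} = \frac{4}{7} - \frac{2 c}{7}$ ($Q{\left(c \right)} = - \frac{\left(c - 4\right) + c}{7} = - \frac{\left(-4 + c\right) + c}{7} = - \frac{-4 + 2 c}{7} = \frac{4}{7} - \frac{2 c}{7}$)
$\sqrt{L{\left(53 \right)} + Q{\left(h{\left(3 \right)} \right)}} = \sqrt{-28 + \left(\frac{4}{7} - \frac{2 \left(-2 + \sqrt{2} \sqrt{3}\right)}{7}\right)} = \sqrt{-28 + \left(\frac{4}{7} - \frac{2 \left(-2 + \sqrt{6}\right)}{7}\right)} = \sqrt{-28 + \left(\frac{4}{7} + \left(\frac{4}{7} - \frac{2 \sqrt{6}}{7}\right)\right)} = \sqrt{-28 + \left(\frac{8}{7} - \frac{2 \sqrt{6}}{7}\right)} = \sqrt{- \frac{188}{7} - \frac{2 \sqrt{6}}{7}}$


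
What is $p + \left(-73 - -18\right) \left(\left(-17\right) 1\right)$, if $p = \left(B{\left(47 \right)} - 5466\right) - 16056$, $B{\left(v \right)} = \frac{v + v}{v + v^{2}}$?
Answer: $- \frac{494087}{24} \approx -20587.0$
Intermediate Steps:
$B{\left(v \right)} = \frac{2 v}{v + v^{2}}$
$p = - \frac{516527}{24}$ ($p = \left(\frac{2}{1 + 47} - 5466\right) - 16056 = \left(\frac{2}{48} - 5466\right) - 16056 = \left(2 \cdot \frac{1}{48} - 5466\right) - 16056 = \left(\frac{1}{24} - 5466\right) - 16056 = - \frac{131183}{24} - 16056 = - \frac{516527}{24} \approx -21522.0$)
$p + \left(-73 - -18\right) \left(\left(-17\right) 1\right) = - \frac{516527}{24} + \left(-73 - -18\right) \left(\left(-17\right) 1\right) = - \frac{516527}{24} + \left(-73 + \left(-34 + 52\right)\right) \left(-17\right) = - \frac{516527}{24} + \left(-73 + 18\right) \left(-17\right) = - \frac{516527}{24} - -935 = - \frac{516527}{24} + 935 = - \frac{494087}{24}$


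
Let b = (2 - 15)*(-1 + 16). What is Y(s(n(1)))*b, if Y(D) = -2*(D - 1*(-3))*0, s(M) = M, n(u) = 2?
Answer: 0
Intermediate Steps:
b = -195 (b = -13*15 = -195)
Y(D) = 0 (Y(D) = -2*(D + 3)*0 = -2*(3 + D)*0 = (-6 - 2*D)*0 = 0)
Y(s(n(1)))*b = 0*(-195) = 0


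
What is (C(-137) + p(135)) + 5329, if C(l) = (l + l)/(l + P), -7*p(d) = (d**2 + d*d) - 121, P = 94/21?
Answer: 2750920/19481 ≈ 141.21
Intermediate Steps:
P = 94/21 (P = 94*(1/21) = 94/21 ≈ 4.4762)
p(d) = 121/7 - 2*d**2/7 (p(d) = -((d**2 + d*d) - 121)/7 = -((d**2 + d**2) - 121)/7 = -(2*d**2 - 121)/7 = -(-121 + 2*d**2)/7 = 121/7 - 2*d**2/7)
C(l) = 2*l/(94/21 + l) (C(l) = (l + l)/(l + 94/21) = (2*l)/(94/21 + l) = 2*l/(94/21 + l))
(C(-137) + p(135)) + 5329 = (42*(-137)/(94 + 21*(-137)) + (121/7 - 2/7*135**2)) + 5329 = (42*(-137)/(94 - 2877) + (121/7 - 2/7*18225)) + 5329 = (42*(-137)/(-2783) + (121/7 - 36450/7)) + 5329 = (42*(-137)*(-1/2783) - 36329/7) + 5329 = (5754/2783 - 36329/7) + 5329 = -101063329/19481 + 5329 = 2750920/19481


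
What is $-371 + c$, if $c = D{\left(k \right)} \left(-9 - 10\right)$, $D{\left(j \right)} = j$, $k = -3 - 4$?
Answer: $-238$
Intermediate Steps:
$k = -7$
$c = 133$ ($c = - 7 \left(-9 - 10\right) = \left(-7\right) \left(-19\right) = 133$)
$-371 + c = -371 + 133 = -238$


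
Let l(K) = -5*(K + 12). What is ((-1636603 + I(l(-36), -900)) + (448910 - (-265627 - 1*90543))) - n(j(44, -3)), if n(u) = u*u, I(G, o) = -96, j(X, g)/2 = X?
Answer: -839363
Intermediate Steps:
j(X, g) = 2*X
l(K) = -60 - 5*K (l(K) = -5*(12 + K) = -60 - 5*K)
n(u) = u²
((-1636603 + I(l(-36), -900)) + (448910 - (-265627 - 1*90543))) - n(j(44, -3)) = ((-1636603 - 96) + (448910 - (-265627 - 1*90543))) - (2*44)² = (-1636699 + (448910 - (-265627 - 90543))) - 1*88² = (-1636699 + (448910 - 1*(-356170))) - 1*7744 = (-1636699 + (448910 + 356170)) - 7744 = (-1636699 + 805080) - 7744 = -831619 - 7744 = -839363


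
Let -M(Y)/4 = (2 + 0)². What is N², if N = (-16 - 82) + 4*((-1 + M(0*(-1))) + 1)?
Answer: 26244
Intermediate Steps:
M(Y) = -16 (M(Y) = -4*(2 + 0)² = -4*2² = -4*4 = -16)
N = -162 (N = (-16 - 82) + 4*((-1 - 16) + 1) = -98 + 4*(-17 + 1) = -98 + 4*(-16) = -98 - 64 = -162)
N² = (-162)² = 26244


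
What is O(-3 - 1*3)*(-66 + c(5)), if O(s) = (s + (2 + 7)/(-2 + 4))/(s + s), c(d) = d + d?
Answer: -7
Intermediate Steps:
c(d) = 2*d
O(s) = (9/2 + s)/(2*s) (O(s) = (s + 9/2)/((2*s)) = (s + 9*(½))*(1/(2*s)) = (s + 9/2)*(1/(2*s)) = (9/2 + s)*(1/(2*s)) = (9/2 + s)/(2*s))
O(-3 - 1*3)*(-66 + c(5)) = ((9 + 2*(-3 - 1*3))/(4*(-3 - 1*3)))*(-66 + 2*5) = ((9 + 2*(-3 - 3))/(4*(-3 - 3)))*(-66 + 10) = ((¼)*(9 + 2*(-6))/(-6))*(-56) = ((¼)*(-⅙)*(9 - 12))*(-56) = ((¼)*(-⅙)*(-3))*(-56) = (⅛)*(-56) = -7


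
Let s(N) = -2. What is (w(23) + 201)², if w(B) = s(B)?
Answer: 39601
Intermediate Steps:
w(B) = -2
(w(23) + 201)² = (-2 + 201)² = 199² = 39601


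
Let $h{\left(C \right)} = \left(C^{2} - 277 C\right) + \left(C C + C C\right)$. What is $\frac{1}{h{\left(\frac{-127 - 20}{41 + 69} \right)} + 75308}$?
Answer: $\frac{12100}{915770717} \approx 1.3213 \cdot 10^{-5}$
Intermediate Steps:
$h{\left(C \right)} = - 277 C + 3 C^{2}$ ($h{\left(C \right)} = \left(C^{2} - 277 C\right) + \left(C^{2} + C^{2}\right) = \left(C^{2} - 277 C\right) + 2 C^{2} = - 277 C + 3 C^{2}$)
$\frac{1}{h{\left(\frac{-127 - 20}{41 + 69} \right)} + 75308} = \frac{1}{\frac{-127 - 20}{41 + 69} \left(-277 + 3 \frac{-127 - 20}{41 + 69}\right) + 75308} = \frac{1}{- \frac{147}{110} \left(-277 + 3 \left(- \frac{147}{110}\right)\right) + 75308} = \frac{1}{\left(-147\right) \frac{1}{110} \left(-277 + 3 \left(\left(-147\right) \frac{1}{110}\right)\right) + 75308} = \frac{1}{- \frac{147 \left(-277 + 3 \left(- \frac{147}{110}\right)\right)}{110} + 75308} = \frac{1}{- \frac{147 \left(-277 - \frac{441}{110}\right)}{110} + 75308} = \frac{1}{\left(- \frac{147}{110}\right) \left(- \frac{30911}{110}\right) + 75308} = \frac{1}{\frac{4543917}{12100} + 75308} = \frac{1}{\frac{915770717}{12100}} = \frac{12100}{915770717}$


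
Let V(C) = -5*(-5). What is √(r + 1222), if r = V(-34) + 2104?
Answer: √3351 ≈ 57.888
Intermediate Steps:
V(C) = 25
r = 2129 (r = 25 + 2104 = 2129)
√(r + 1222) = √(2129 + 1222) = √3351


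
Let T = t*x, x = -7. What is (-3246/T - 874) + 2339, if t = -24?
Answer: 40479/28 ≈ 1445.7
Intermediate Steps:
T = 168 (T = -24*(-7) = 168)
(-3246/T - 874) + 2339 = (-3246/168 - 874) + 2339 = (-3246*1/168 - 874) + 2339 = (-541/28 - 874) + 2339 = -25013/28 + 2339 = 40479/28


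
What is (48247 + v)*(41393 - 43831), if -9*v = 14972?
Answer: -1022133938/9 ≈ -1.1357e+8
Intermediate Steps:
v = -14972/9 (v = -⅑*14972 = -14972/9 ≈ -1663.6)
(48247 + v)*(41393 - 43831) = (48247 - 14972/9)*(41393 - 43831) = (419251/9)*(-2438) = -1022133938/9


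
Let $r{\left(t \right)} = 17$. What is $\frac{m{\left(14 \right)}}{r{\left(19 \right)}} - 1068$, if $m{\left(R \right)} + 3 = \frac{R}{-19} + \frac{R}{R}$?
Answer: $- \frac{345016}{323} \approx -1068.2$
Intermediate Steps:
$m{\left(R \right)} = -2 - \frac{R}{19}$ ($m{\left(R \right)} = -3 + \left(\frac{R}{-19} + \frac{R}{R}\right) = -3 + \left(R \left(- \frac{1}{19}\right) + 1\right) = -3 - \left(-1 + \frac{R}{19}\right) = -2 - \frac{R}{19}$)
$\frac{m{\left(14 \right)}}{r{\left(19 \right)}} - 1068 = \frac{-2 - \frac{14}{19}}{17} - 1068 = \left(-2 - \frac{14}{19}\right) \frac{1}{17} - 1068 = \left(- \frac{52}{19}\right) \frac{1}{17} - 1068 = - \frac{52}{323} - 1068 = - \frac{345016}{323}$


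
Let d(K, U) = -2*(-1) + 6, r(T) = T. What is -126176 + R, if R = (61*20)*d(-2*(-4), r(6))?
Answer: -116416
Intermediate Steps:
d(K, U) = 8 (d(K, U) = 2 + 6 = 8)
R = 9760 (R = (61*20)*8 = 1220*8 = 9760)
-126176 + R = -126176 + 9760 = -116416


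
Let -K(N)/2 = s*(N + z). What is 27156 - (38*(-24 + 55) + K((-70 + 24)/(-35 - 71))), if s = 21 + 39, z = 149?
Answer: 2327234/53 ≈ 43910.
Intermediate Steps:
s = 60
K(N) = -17880 - 120*N (K(N) = -120*(N + 149) = -120*(149 + N) = -2*(8940 + 60*N) = -17880 - 120*N)
27156 - (38*(-24 + 55) + K((-70 + 24)/(-35 - 71))) = 27156 - (38*(-24 + 55) + (-17880 - 120*(-70 + 24)/(-35 - 71))) = 27156 - (38*31 + (-17880 - (-5520)/(-106))) = 27156 - (1178 + (-17880 - (-5520)*(-1)/106)) = 27156 - (1178 + (-17880 - 120*23/53)) = 27156 - (1178 + (-17880 - 2760/53)) = 27156 - (1178 - 950400/53) = 27156 - 1*(-887966/53) = 27156 + 887966/53 = 2327234/53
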